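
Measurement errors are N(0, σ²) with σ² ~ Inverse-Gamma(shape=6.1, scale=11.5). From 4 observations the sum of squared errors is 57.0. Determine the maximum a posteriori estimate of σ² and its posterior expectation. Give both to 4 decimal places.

Posterior: Inverse-Gamma(shape = 6.1+4/2 = 8.1, scale = 11.5+57.0/2 = 40.0).
Mode = β/(α+1) = 40.0/9.1 = 4.3956.
Mean = β/(α−1) = 40.0/7.1 = 5.6338.

σ²_MAP = 4.3956, E[σ²|data] = 5.6338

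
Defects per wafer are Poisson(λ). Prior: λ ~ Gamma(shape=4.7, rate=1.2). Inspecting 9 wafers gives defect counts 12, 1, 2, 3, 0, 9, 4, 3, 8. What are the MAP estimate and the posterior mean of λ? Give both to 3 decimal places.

Σ counts = 42. Posterior: Gamma(shape = 4.7+42 = 46.7, rate = 1.2+9 = 10.2).
Mode = (α−1)/β = 45.7/10.2 = 4.480.
Mean = α/β = 46.7/10.2 = 4.578.

MAP = 4.480, posterior mean = 4.578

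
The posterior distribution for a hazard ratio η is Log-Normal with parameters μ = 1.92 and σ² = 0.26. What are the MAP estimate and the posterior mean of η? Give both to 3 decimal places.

η_MAP = 5.259, E[η|data] = 7.768

Mode = exp(μ − σ²) = exp(1.66) = 5.259.
Mean = exp(μ + σ²/2) = exp(2.050) = 7.768.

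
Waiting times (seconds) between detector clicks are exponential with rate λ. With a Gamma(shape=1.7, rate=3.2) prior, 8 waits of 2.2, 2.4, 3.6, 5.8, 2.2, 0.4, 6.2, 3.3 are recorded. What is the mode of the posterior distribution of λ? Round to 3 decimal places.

Σ times = 26.1. Posterior: Gamma(shape = 1.7+8 = 9.7, rate = 3.2+26.1 = 29.3).
Mode = (α−1)/β = 8.7/29.3 = 0.297.
Mean = α/β = 9.7/29.3 = 0.331.
This is the posterior mode — the MAP estimate.

0.297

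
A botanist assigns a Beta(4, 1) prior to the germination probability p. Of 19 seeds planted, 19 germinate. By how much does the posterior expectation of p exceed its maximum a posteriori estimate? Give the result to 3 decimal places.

Posterior: Beta(4+19, 1+0) = Beta(23, 1).
Since β = 1 ≤ 1 and α > 1, the Beta density is monotone increasing on [0,1]; the mode is at 1.
Mean = 23/(23+1) = 0.958.
Difference = 0.958 − 1.000 = -0.042.
Mode > mean: the posterior has a left tail.

-0.042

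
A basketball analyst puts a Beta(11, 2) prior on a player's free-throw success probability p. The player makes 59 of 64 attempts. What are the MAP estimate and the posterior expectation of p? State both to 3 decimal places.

Posterior: Beta(11+59, 2+5) = Beta(70, 7).
Mode = (70−1)/(70+7−2) = 69/75 = 0.920.
Mean = 70/(70+7) = 70/77 = 0.909.

MAP = 0.920, posterior mean = 0.909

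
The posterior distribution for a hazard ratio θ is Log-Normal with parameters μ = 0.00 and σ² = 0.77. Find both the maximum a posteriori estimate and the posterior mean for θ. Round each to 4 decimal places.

Mode = exp(μ − σ²) = exp(-0.77) = 0.4630.
Mean = exp(μ + σ²/2) = exp(0.385) = 1.4696.

θ_MAP = 0.4630, E[θ|data] = 1.4696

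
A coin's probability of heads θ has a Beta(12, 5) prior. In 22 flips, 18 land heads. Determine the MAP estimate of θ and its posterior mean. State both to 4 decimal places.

MAP: 0.7838. Posterior mean: 0.7692.

Posterior: Beta(12+18, 5+4) = Beta(30, 9).
Mode = (30−1)/(30+9−2) = 29/37 = 0.7838.
Mean = 30/(30+9) = 30/39 = 0.7692.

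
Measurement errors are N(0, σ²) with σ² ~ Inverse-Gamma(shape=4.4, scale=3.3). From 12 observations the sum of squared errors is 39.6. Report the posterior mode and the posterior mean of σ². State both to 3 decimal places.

MAP = 2.026, posterior mean = 2.457

Posterior: Inverse-Gamma(shape = 4.4+12/2 = 10.4, scale = 3.3+39.6/2 = 23.1).
Mode = β/(α+1) = 23.1/11.4 = 2.026.
Mean = β/(α−1) = 23.1/9.4 = 2.457.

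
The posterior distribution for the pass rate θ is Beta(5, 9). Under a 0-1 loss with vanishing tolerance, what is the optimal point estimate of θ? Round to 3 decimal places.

Mode = (5−1)/(5+9−2) = 4/12 = 0.333.
Mean = 5/(5+9) = 5/14 = 0.357.
This is the posterior mode — the MAP estimate.

0.333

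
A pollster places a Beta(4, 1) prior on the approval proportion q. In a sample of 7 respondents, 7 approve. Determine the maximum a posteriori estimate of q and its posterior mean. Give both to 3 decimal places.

Posterior: Beta(4+7, 1+0) = Beta(11, 1).
Since β = 1 ≤ 1 and α > 1, the Beta density is monotone increasing on [0,1]; the mode is at 1.
Mean = 11/(11+1) = 0.917.
The mean is pulled below the mode by the posterior's left skew.

q_MAP = 1.000, E[q|data] = 0.917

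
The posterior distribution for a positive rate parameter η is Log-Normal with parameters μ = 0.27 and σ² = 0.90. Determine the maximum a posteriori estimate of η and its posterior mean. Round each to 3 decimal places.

Mode = exp(μ − σ²) = exp(-0.63) = 0.533.
Mean = exp(μ + σ²/2) = exp(0.720) = 2.054.

MAP = 0.533; posterior mean = 2.054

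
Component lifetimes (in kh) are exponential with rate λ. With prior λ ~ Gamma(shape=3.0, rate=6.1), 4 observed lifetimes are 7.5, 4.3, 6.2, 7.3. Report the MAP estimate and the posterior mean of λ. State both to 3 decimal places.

Σ times = 25.3. Posterior: Gamma(shape = 3.0+4 = 7.0, rate = 6.1+25.3 = 31.4).
Mode = (α−1)/β = 6.0/31.4 = 0.191.
Mean = α/β = 7.0/31.4 = 0.223.

MAP = 0.191; posterior mean = 0.223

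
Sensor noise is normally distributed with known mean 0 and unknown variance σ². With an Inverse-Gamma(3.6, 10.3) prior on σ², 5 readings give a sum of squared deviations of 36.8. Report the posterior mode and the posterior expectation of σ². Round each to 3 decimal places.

Posterior: Inverse-Gamma(shape = 3.6+5/2 = 6.1, scale = 10.3+36.8/2 = 28.7).
Mode = β/(α+1) = 28.7/7.1 = 4.042.
Mean = β/(α−1) = 28.7/5.1 = 5.627.
The posterior is right-skewed, so the mean exceeds the mode.

MAP = 4.042; posterior mean = 5.627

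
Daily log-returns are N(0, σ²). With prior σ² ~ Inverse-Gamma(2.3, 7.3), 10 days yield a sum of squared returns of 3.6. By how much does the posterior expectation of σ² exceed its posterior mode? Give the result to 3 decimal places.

Posterior: Inverse-Gamma(shape = 2.3+10/2 = 7.3, scale = 7.3+3.6/2 = 9.1).
Mode = β/(α+1) = 9.1/8.3 = 1.096.
Mean = β/(α−1) = 9.1/6.3 = 1.444.
Difference = 1.444 − 1.096 = 0.348.
The posterior is right-skewed, so the mean exceeds the mode.

0.348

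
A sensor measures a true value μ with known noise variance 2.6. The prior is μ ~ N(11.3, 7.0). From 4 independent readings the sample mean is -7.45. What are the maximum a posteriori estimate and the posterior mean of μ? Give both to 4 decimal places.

Posterior for μ is Normal. Precision-weighted mean: (1/7.0·11.3 + 4/2.6·-7.45) / (1/7.0 + 4/2.6) = -5.8569.
A Normal posterior is symmetric, so mode = mean.

μ_MAP = -5.8569, E[μ|data] = -5.8569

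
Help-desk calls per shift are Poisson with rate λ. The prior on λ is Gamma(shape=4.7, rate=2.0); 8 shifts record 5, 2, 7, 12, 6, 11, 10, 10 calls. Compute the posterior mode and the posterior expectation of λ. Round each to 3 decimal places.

MAP = 6.670; posterior mean = 6.770

Σ counts = 63. Posterior: Gamma(shape = 4.7+63 = 67.7, rate = 2.0+8 = 10.0).
Mode = (α−1)/β = 66.7/10.0 = 6.670.
Mean = α/β = 67.7/10.0 = 6.770.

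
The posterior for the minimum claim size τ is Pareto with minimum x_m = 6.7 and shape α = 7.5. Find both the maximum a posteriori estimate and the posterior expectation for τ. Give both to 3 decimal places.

MAP = 6.700, posterior mean = 7.731

The Pareto density is strictly decreasing on [x_m, ∞), so the mode is x_m = 6.700.
Mean = α·x_m/(α−1) = 7.5·6.7/6.5 = 7.731.
Right-skewed posterior ⇒ mode < mean.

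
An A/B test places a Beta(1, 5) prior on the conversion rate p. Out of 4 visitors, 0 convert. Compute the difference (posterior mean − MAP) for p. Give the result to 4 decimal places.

0.1000

Posterior: Beta(1+0, 5+4) = Beta(1, 9).
Since α = 1 ≤ 1 and β > 1, the Beta density is monotone decreasing on [0,1]; the mode is at 0.
Mean = 1/(1+9) = 0.1000.
Difference = 0.1000 − 0.0000 = 0.1000.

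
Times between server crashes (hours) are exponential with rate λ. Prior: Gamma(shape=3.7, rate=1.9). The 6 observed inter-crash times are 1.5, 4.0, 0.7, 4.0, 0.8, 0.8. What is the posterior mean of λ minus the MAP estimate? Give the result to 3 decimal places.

Σ times = 11.8. Posterior: Gamma(shape = 3.7+6 = 9.7, rate = 1.9+11.8 = 13.7).
Mode = (α−1)/β = 8.7/13.7 = 0.635.
Mean = α/β = 9.7/13.7 = 0.708.
Difference = 0.708 − 0.635 = 0.073.

0.073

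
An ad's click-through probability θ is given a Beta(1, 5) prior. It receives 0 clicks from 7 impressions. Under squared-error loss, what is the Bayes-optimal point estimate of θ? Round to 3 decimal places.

0.077

Posterior: Beta(1+0, 5+7) = Beta(1, 12).
Since α = 1 ≤ 1 and β > 1, the Beta density is monotone decreasing on [0,1]; the mode is at 0.
Mean = 1/(1+12) = 0.077.
Squared-error loss ⇒ the optimal estimator is the posterior mean.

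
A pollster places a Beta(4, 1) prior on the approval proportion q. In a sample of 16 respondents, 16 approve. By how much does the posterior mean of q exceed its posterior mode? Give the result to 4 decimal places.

-0.0476

Posterior: Beta(4+16, 1+0) = Beta(20, 1).
Since β = 1 ≤ 1 and α > 1, the Beta density is monotone increasing on [0,1]; the mode is at 1.
Mean = 20/(20+1) = 0.9524.
Difference = 0.9524 − 1.0000 = -0.0476.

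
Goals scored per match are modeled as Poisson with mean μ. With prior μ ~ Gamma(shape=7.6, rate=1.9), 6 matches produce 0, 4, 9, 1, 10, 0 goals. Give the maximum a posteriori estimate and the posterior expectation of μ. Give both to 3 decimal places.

Σ counts = 24. Posterior: Gamma(shape = 7.6+24 = 31.6, rate = 1.9+6 = 7.9).
Mode = (α−1)/β = 30.6/7.9 = 3.873.
Mean = α/β = 31.6/7.9 = 4.000.

maximum a posteriori estimate = 3.873, posterior expectation = 4.000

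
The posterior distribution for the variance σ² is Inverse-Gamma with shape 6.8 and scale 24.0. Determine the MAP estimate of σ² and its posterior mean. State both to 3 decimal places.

Mode = β/(α+1) = 24.0/7.8 = 3.077.
Mean = β/(α−1) = 24.0/5.8 = 4.138.
Mean > mode: the posterior has a right tail.

MAP = 3.077, posterior mean = 4.138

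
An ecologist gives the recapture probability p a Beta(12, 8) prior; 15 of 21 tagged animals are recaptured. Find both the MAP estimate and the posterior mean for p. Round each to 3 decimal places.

MAP: 0.667. Posterior mean: 0.659.

Posterior: Beta(12+15, 8+6) = Beta(27, 14).
Mode = (27−1)/(27+14−2) = 26/39 = 0.667.
Mean = 27/(27+14) = 27/41 = 0.659.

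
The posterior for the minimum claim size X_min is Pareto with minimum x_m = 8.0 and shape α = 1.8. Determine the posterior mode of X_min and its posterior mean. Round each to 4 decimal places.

The Pareto density is strictly decreasing on [x_m, ∞), so the mode is x_m = 8.0000.
Mean = α·x_m/(α−1) = 1.8·8.0/0.8 = 18.0000.

X_min_MAP = 8.0000, E[X_min|data] = 18.0000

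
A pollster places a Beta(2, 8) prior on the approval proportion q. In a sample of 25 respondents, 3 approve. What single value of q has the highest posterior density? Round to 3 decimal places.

Posterior: Beta(2+3, 8+22) = Beta(5, 30).
Mode = (5−1)/(5+30−2) = 4/33 = 0.121.
Mean = 5/(5+30) = 5/35 = 0.143.
This is the posterior mode — the MAP estimate.

0.121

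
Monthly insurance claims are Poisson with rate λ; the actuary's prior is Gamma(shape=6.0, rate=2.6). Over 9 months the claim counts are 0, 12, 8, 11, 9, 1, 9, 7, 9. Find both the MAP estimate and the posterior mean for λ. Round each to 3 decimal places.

Σ counts = 66. Posterior: Gamma(shape = 6.0+66 = 72.0, rate = 2.6+9 = 11.6).
Mode = (α−1)/β = 71.0/11.6 = 6.121.
Mean = α/β = 72.0/11.6 = 6.207.

λ_MAP = 6.121, E[λ|data] = 6.207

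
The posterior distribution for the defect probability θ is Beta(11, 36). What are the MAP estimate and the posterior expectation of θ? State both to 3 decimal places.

Mode = (11−1)/(11+36−2) = 10/45 = 0.222.
Mean = 11/(11+36) = 11/47 = 0.234.
Right-skewed posterior ⇒ mode < mean.

MAP estimate = 0.222, posterior expectation = 0.234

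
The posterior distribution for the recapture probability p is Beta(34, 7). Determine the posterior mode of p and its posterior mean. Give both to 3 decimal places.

MAP = 0.846; posterior mean = 0.829

Mode = (34−1)/(34+7−2) = 33/39 = 0.846.
Mean = 34/(34+7) = 34/41 = 0.829.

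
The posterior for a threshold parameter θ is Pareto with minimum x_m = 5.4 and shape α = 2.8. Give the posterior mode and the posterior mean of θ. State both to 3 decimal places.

MAP: 5.400. Posterior mean: 8.400.

The Pareto density is strictly decreasing on [x_m, ∞), so the mode is x_m = 5.400.
Mean = α·x_m/(α−1) = 2.8·5.4/1.8 = 8.400.
Mean > mode: the posterior has a right tail.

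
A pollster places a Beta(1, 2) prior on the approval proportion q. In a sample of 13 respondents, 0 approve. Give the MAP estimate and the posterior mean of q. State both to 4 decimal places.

q_MAP = 0.0000, E[q|data] = 0.0625

Posterior: Beta(1+0, 2+13) = Beta(1, 15).
Since α = 1 ≤ 1 and β > 1, the Beta density is monotone decreasing on [0,1]; the mode is at 0.
Mean = 1/(1+15) = 0.0625.
Mean > mode: the posterior has a right tail.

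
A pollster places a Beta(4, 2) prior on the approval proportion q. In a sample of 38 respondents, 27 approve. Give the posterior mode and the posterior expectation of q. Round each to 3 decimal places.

Posterior: Beta(4+27, 2+11) = Beta(31, 13).
Mode = (31−1)/(31+13−2) = 30/42 = 0.714.
Mean = 31/(31+13) = 31/44 = 0.705.

MAP = 0.714, posterior mean = 0.705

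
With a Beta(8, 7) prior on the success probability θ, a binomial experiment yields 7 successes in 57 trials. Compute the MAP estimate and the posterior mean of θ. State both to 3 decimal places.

Posterior: Beta(8+7, 7+50) = Beta(15, 57).
Mode = (15−1)/(15+57−2) = 14/70 = 0.200.
Mean = 15/(15+57) = 15/72 = 0.208.

θ_MAP = 0.200, E[θ|data] = 0.208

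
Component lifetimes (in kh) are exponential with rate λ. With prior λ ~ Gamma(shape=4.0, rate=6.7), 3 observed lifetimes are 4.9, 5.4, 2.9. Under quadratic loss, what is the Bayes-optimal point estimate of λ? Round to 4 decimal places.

0.3518

Σ times = 13.2. Posterior: Gamma(shape = 4.0+3 = 7.0, rate = 6.7+13.2 = 19.9).
Mode = (α−1)/β = 6.0/19.9 = 0.3015.
Mean = α/β = 7.0/19.9 = 0.3518.
Quadratic loss ⇒ the optimal estimator is the posterior mean.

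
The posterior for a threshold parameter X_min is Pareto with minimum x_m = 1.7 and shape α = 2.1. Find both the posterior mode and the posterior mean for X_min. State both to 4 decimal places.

The Pareto density is strictly decreasing on [x_m, ∞), so the mode is x_m = 1.7000.
Mean = α·x_m/(α−1) = 2.1·1.7/1.1 = 3.2455.
Mean > mode: the posterior has a right tail.

X_min_MAP = 1.7000, E[X_min|data] = 3.2455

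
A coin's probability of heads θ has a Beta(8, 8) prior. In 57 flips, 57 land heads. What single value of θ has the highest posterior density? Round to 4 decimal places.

0.9014

Posterior: Beta(8+57, 8+0) = Beta(65, 8).
Mode = (65−1)/(65+8−2) = 64/71 = 0.9014.
Mean = 65/(65+8) = 65/73 = 0.8904.
This is the posterior mode — the MAP estimate.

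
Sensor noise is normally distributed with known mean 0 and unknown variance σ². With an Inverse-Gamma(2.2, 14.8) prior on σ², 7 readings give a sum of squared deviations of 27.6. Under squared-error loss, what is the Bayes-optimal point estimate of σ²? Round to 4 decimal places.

Posterior: Inverse-Gamma(shape = 2.2+7/2 = 5.7, scale = 14.8+27.6/2 = 28.6).
Mode = β/(α+1) = 28.6/6.7 = 4.2687.
Mean = β/(α−1) = 28.6/4.7 = 6.0851.
Squared-error loss ⇒ the optimal estimator is the posterior mean.

6.0851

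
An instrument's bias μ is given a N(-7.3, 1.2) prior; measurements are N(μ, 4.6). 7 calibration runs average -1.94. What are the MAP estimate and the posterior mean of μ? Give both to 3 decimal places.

MAP = -3.837; posterior mean = -3.837

Posterior for μ is Normal. Precision-weighted mean: (1/1.2·-7.3 + 7/4.6·-1.94) / (1/1.2 + 7/4.6) = -3.837.
A Normal posterior is symmetric, so mode = mean.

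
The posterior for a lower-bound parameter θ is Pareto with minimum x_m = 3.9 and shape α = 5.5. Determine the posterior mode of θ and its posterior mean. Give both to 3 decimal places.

The Pareto density is strictly decreasing on [x_m, ∞), so the mode is x_m = 3.900.
Mean = α·x_m/(α−1) = 5.5·3.9/4.5 = 4.767.
Mean > mode: the posterior has a right tail.

MAP: 3.900. Posterior mean: 4.767.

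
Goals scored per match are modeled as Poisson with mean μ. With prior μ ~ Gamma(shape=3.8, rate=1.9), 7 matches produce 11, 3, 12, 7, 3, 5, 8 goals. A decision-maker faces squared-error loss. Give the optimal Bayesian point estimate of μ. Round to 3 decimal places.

5.933

Σ counts = 49. Posterior: Gamma(shape = 3.8+49 = 52.8, rate = 1.9+7 = 8.9).
Mode = (α−1)/β = 51.8/8.9 = 5.820.
Mean = α/β = 52.8/8.9 = 5.933.
Squared-error loss ⇒ the optimal estimator is the posterior mean.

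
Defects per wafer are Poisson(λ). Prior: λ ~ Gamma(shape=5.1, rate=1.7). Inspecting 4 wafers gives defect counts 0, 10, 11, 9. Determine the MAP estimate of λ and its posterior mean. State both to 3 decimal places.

MAP = 5.982; posterior mean = 6.158

Σ counts = 30. Posterior: Gamma(shape = 5.1+30 = 35.1, rate = 1.7+4 = 5.7).
Mode = (α−1)/β = 34.1/5.7 = 5.982.
Mean = α/β = 35.1/5.7 = 6.158.
Right-skewed posterior ⇒ mode < mean.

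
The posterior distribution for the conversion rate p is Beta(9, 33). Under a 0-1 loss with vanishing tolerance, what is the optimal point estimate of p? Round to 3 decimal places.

Mode = (9−1)/(9+33−2) = 8/40 = 0.200.
Mean = 9/(9+33) = 9/42 = 0.214.
This is the posterior mode — the MAP estimate.

0.200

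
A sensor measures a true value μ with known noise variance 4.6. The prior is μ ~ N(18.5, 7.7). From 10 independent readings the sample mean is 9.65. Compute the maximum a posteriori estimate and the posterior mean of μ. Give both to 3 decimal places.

Posterior for μ is Normal. Precision-weighted mean: (1/7.7·18.5 + 10/4.6·9.65) / (1/7.7 + 10/4.6) = 10.149.
A Normal posterior is symmetric, so mode = mean.

MAP: 10.149. Posterior mean: 10.149.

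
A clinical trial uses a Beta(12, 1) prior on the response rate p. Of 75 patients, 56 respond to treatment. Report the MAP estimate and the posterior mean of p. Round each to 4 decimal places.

Posterior: Beta(12+56, 1+19) = Beta(68, 20).
Mode = (68−1)/(68+20−2) = 67/86 = 0.7791.
Mean = 68/(68+20) = 68/88 = 0.7727.
The mean is pulled below the mode by the posterior's left skew.

MAP = 0.7791, posterior mean = 0.7727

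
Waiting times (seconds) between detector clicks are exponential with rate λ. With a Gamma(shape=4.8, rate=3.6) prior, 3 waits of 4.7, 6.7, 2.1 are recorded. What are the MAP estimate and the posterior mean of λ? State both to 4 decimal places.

Σ times = 13.5. Posterior: Gamma(shape = 4.8+3 = 7.8, rate = 3.6+13.5 = 17.1).
Mode = (α−1)/β = 6.8/17.1 = 0.3977.
Mean = α/β = 7.8/17.1 = 0.4561.
Mean > mode: the posterior has a right tail.

MAP = 0.3977; posterior mean = 0.4561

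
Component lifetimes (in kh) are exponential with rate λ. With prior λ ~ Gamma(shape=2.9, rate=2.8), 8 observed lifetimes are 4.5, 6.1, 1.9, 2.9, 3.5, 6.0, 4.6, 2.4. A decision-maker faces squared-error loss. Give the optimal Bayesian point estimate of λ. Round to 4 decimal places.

0.3141

Σ times = 31.9. Posterior: Gamma(shape = 2.9+8 = 10.9, rate = 2.8+31.9 = 34.7).
Mode = (α−1)/β = 9.9/34.7 = 0.2853.
Mean = α/β = 10.9/34.7 = 0.3141.
Squared-error loss ⇒ the optimal estimator is the posterior mean.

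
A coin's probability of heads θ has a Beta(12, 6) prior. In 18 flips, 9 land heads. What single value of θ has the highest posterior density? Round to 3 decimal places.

0.588

Posterior: Beta(12+9, 6+9) = Beta(21, 15).
Mode = (21−1)/(21+15−2) = 20/34 = 0.588.
Mean = 21/(21+15) = 21/36 = 0.583.
This is the posterior mode — the MAP estimate.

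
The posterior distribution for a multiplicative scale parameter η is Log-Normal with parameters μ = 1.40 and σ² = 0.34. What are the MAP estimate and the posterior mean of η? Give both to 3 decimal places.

MAP estimate = 2.886, posterior mean = 4.807

Mode = exp(μ − σ²) = exp(1.06) = 2.886.
Mean = exp(μ + σ²/2) = exp(1.570) = 4.807.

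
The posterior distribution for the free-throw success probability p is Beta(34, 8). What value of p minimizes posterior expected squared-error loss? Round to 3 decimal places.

0.810

Mode = (34−1)/(34+8−2) = 33/40 = 0.825.
Mean = 34/(34+8) = 34/42 = 0.810.
Squared-error loss ⇒ the optimal estimator is the posterior mean.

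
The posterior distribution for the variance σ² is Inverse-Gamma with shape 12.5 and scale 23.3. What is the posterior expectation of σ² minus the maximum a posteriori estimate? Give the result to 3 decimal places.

0.300

Mode = β/(α+1) = 23.3/13.5 = 1.726.
Mean = β/(α−1) = 23.3/11.5 = 2.026.
Difference = 2.026 − 1.726 = 0.300.
The mean is pulled above the mode by the posterior's right skew.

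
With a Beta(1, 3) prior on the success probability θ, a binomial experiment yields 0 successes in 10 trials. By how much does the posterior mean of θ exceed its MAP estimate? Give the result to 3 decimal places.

0.071

Posterior: Beta(1+0, 3+10) = Beta(1, 13).
Since α = 1 ≤ 1 and β > 1, the Beta density is monotone decreasing on [0,1]; the mode is at 0.
Mean = 1/(1+13) = 0.071.
Difference = 0.071 − 0.000 = 0.071.
Mean > mode: the posterior has a right tail.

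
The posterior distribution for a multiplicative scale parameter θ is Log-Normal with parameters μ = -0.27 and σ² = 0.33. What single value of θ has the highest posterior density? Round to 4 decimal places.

Mode = exp(μ − σ²) = exp(-0.60) = 0.5488.
Mean = exp(μ + σ²/2) = exp(-0.105) = 0.9003.
This is the posterior mode — the MAP estimate.

0.5488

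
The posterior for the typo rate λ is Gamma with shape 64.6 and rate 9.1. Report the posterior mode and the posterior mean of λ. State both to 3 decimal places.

MAP: 6.989. Posterior mean: 7.099.

Mode = (α−1)/β = 63.6/9.1 = 6.989.
Mean = α/β = 64.6/9.1 = 7.099.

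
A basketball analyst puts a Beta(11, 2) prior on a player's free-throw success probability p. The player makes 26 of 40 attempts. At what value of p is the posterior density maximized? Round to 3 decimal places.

Posterior: Beta(11+26, 2+14) = Beta(37, 16).
Mode = (37−1)/(37+16−2) = 36/51 = 0.706.
Mean = 37/(37+16) = 37/53 = 0.698.
This is the posterior mode — the MAP estimate.

0.706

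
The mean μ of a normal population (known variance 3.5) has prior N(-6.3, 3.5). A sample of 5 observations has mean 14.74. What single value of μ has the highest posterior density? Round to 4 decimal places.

Posterior for μ is Normal. Precision-weighted mean: (1/3.5·-6.3 + 5/3.5·14.74) / (1/3.5 + 5/3.5) = 11.2333.
A Normal posterior is symmetric, so mode = mean.
This is the posterior mode — the MAP estimate.

11.2333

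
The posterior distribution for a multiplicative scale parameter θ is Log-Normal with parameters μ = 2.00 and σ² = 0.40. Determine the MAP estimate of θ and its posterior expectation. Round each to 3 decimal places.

Mode = exp(μ − σ²) = exp(1.60) = 4.953.
Mean = exp(μ + σ²/2) = exp(2.200) = 9.025.
Mean > mode: the posterior has a right tail.

θ_MAP = 4.953, E[θ|data] = 9.025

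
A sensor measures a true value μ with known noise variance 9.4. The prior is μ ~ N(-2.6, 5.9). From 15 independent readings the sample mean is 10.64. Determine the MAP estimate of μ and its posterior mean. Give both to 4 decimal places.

MAP = 9.3687, posterior mean = 9.3687

Posterior for μ is Normal. Precision-weighted mean: (1/5.9·-2.6 + 15/9.4·10.64) / (1/5.9 + 15/9.4) = 9.3687.
A Normal posterior is symmetric, so mode = mean.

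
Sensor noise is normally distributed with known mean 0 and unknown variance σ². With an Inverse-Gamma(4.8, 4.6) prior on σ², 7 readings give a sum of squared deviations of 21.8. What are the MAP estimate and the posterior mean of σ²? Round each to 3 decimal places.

Posterior: Inverse-Gamma(shape = 4.8+7/2 = 8.3, scale = 4.6+21.8/2 = 15.5).
Mode = β/(α+1) = 15.5/9.3 = 1.667.
Mean = β/(α−1) = 15.5/7.3 = 2.123.

σ²_MAP = 1.667, E[σ²|data] = 2.123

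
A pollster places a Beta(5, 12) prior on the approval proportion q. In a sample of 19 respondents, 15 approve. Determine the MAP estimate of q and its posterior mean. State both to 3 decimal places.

q_MAP = 0.559, E[q|data] = 0.556

Posterior: Beta(5+15, 12+4) = Beta(20, 16).
Mode = (20−1)/(20+16−2) = 19/34 = 0.559.
Mean = 20/(20+16) = 20/36 = 0.556.
The posterior is left-skewed, so the mode exceeds the mean.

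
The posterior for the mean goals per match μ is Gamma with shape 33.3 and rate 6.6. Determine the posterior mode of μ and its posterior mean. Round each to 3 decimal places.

Mode = (α−1)/β = 32.3/6.6 = 4.894.
Mean = α/β = 33.3/6.6 = 5.045.
The mean is pulled above the mode by the posterior's right skew.

posterior mode = 4.894, posterior mean = 5.045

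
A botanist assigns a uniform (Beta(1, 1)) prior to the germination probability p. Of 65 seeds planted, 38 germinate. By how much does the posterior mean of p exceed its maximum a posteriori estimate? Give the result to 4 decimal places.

Posterior: Beta(1+38, 1+27) = Beta(39, 28).
Mode = (39−1)/(39+28−2) = 38/65 = 0.5846.
With a flat prior the MAP equals the MLE, 38/65.
Mean = 39/(39+28) = 39/67 = 0.5821.
Difference = 0.5821 − 0.5846 = -0.0025.

-0.0025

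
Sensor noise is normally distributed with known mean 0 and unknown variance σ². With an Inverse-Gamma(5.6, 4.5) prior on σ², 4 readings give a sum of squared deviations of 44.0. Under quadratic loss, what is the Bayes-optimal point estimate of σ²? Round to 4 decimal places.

Posterior: Inverse-Gamma(shape = 5.6+4/2 = 7.6, scale = 4.5+44.0/2 = 26.5).
Mode = β/(α+1) = 26.5/8.6 = 3.0814.
Mean = β/(α−1) = 26.5/6.6 = 4.0152.
Quadratic loss ⇒ the optimal estimator is the posterior mean.

4.0152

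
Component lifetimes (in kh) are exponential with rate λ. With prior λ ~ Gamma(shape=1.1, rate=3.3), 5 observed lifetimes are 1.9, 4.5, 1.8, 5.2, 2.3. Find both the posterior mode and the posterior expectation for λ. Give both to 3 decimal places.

MAP = 0.268, posterior mean = 0.321

Σ times = 15.7. Posterior: Gamma(shape = 1.1+5 = 6.1, rate = 3.3+15.7 = 19.0).
Mode = (α−1)/β = 5.1/19.0 = 0.268.
Mean = α/β = 6.1/19.0 = 0.321.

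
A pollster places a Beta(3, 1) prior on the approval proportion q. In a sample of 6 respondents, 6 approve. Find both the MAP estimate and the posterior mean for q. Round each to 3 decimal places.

MAP: 1.000. Posterior mean: 0.900.

Posterior: Beta(3+6, 1+0) = Beta(9, 1).
Since β = 1 ≤ 1 and α > 1, the Beta density is monotone increasing on [0,1]; the mode is at 1.
Mean = 9/(9+1) = 0.900.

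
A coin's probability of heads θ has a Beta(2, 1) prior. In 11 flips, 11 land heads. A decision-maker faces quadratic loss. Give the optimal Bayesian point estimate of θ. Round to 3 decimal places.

Posterior: Beta(2+11, 1+0) = Beta(13, 1).
Since β = 1 ≤ 1 and α > 1, the Beta density is monotone increasing on [0,1]; the mode is at 1.
Mean = 13/(13+1) = 0.929.
Quadratic loss ⇒ the optimal estimator is the posterior mean.

0.929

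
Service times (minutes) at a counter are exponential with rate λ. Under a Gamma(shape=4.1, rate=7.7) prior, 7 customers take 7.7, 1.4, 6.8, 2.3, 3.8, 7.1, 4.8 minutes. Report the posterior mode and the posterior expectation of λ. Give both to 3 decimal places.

Σ times = 33.9. Posterior: Gamma(shape = 4.1+7 = 11.1, rate = 7.7+33.9 = 41.6).
Mode = (α−1)/β = 10.1/41.6 = 0.243.
Mean = α/β = 11.1/41.6 = 0.267.
Right-skewed posterior ⇒ mode < mean.

MAP: 0.243. Posterior mean: 0.267.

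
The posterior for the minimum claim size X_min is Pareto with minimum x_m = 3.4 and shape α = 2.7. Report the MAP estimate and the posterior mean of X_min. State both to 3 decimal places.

The Pareto density is strictly decreasing on [x_m, ∞), so the mode is x_m = 3.400.
Mean = α·x_m/(α−1) = 2.7·3.4/1.7 = 5.400.

X_min_MAP = 3.400, E[X_min|data] = 5.400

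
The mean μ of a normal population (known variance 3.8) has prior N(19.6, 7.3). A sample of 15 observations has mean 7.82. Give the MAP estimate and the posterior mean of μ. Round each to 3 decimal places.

μ_MAP = 8.215, E[μ|data] = 8.215

Posterior for μ is Normal. Precision-weighted mean: (1/7.3·19.6 + 15/3.8·7.82) / (1/7.3 + 15/3.8) = 8.215.
A Normal posterior is symmetric, so mode = mean.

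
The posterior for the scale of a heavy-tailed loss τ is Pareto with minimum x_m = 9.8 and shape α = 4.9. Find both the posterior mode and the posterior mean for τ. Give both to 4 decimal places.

MAP: 9.8000. Posterior mean: 12.3128.

The Pareto density is strictly decreasing on [x_m, ∞), so the mode is x_m = 9.8000.
Mean = α·x_m/(α−1) = 4.9·9.8/3.9 = 12.3128.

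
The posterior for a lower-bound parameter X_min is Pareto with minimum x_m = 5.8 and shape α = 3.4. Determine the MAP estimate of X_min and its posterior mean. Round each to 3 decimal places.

The Pareto density is strictly decreasing on [x_m, ∞), so the mode is x_m = 5.800.
Mean = α·x_m/(α−1) = 3.4·5.8/2.4 = 8.217.

MAP: 5.800. Posterior mean: 8.217.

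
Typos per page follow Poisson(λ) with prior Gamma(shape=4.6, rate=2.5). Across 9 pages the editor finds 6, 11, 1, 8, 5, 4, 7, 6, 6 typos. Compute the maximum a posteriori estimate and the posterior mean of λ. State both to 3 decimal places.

Σ counts = 54. Posterior: Gamma(shape = 4.6+54 = 58.6, rate = 2.5+9 = 11.5).
Mode = (α−1)/β = 57.6/11.5 = 5.009.
Mean = α/β = 58.6/11.5 = 5.096.
The posterior is right-skewed, so the mean exceeds the mode.

MAP = 5.009, posterior mean = 5.096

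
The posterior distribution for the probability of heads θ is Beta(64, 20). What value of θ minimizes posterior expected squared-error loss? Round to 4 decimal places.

0.7619

Mode = (64−1)/(64+20−2) = 63/82 = 0.7683.
Mean = 64/(64+20) = 64/84 = 0.7619.
Squared-error loss ⇒ the optimal estimator is the posterior mean.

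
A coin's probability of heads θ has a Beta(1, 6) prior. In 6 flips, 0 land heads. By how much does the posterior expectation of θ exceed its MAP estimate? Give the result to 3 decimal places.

Posterior: Beta(1+0, 6+6) = Beta(1, 12).
Since α = 1 ≤ 1 and β > 1, the Beta density is monotone decreasing on [0,1]; the mode is at 0.
Mean = 1/(1+12) = 0.077.
Difference = 0.077 − 0.000 = 0.077.
The mean is pulled above the mode by the posterior's right skew.

0.077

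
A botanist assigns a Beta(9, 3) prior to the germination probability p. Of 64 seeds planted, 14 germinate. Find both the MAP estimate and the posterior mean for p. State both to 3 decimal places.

p_MAP = 0.297, E[p|data] = 0.303

Posterior: Beta(9+14, 3+50) = Beta(23, 53).
Mode = (23−1)/(23+53−2) = 22/74 = 0.297.
Mean = 23/(23+53) = 23/76 = 0.303.
Right-skewed posterior ⇒ mode < mean.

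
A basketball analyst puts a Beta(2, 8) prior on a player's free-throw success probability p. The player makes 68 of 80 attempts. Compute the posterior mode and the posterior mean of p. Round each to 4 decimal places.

MAP: 0.7841. Posterior mean: 0.7778.

Posterior: Beta(2+68, 8+12) = Beta(70, 20).
Mode = (70−1)/(70+20−2) = 69/88 = 0.7841.
Mean = 70/(70+20) = 70/90 = 0.7778.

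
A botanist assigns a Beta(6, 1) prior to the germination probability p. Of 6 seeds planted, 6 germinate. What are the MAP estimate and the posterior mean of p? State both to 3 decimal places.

MAP = 1.000, posterior mean = 0.923

Posterior: Beta(6+6, 1+0) = Beta(12, 1).
Since β = 1 ≤ 1 and α > 1, the Beta density is monotone increasing on [0,1]; the mode is at 1.
Mean = 12/(12+1) = 0.923.
The mean is pulled below the mode by the posterior's left skew.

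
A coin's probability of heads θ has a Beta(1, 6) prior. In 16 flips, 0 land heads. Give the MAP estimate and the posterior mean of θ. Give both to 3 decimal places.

Posterior: Beta(1+0, 6+16) = Beta(1, 22).
Since α = 1 ≤ 1 and β > 1, the Beta density is monotone decreasing on [0,1]; the mode is at 0.
Mean = 1/(1+22) = 0.043.

MAP: 0.000. Posterior mean: 0.043.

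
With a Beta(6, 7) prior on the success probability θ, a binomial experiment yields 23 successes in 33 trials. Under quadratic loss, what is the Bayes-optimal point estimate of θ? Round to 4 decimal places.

0.6304

Posterior: Beta(6+23, 7+10) = Beta(29, 17).
Mode = (29−1)/(29+17−2) = 28/44 = 0.6364.
Mean = 29/(29+17) = 29/46 = 0.6304.
Quadratic loss ⇒ the optimal estimator is the posterior mean.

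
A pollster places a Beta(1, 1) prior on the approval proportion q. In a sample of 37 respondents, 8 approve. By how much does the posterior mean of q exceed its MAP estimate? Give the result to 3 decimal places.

0.015

Posterior: Beta(1+8, 1+29) = Beta(9, 30).
Mode = (9−1)/(9+30−2) = 8/37 = 0.216.
With a flat prior the MAP equals the MLE, 8/37.
Mean = 9/(9+30) = 9/39 = 0.231.
Difference = 0.231 − 0.216 = 0.015.
Mean > mode: the posterior has a right tail.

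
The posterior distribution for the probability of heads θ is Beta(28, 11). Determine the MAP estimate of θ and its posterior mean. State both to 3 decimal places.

θ_MAP = 0.730, E[θ|data] = 0.718

Mode = (28−1)/(28+11−2) = 27/37 = 0.730.
Mean = 28/(28+11) = 28/39 = 0.718.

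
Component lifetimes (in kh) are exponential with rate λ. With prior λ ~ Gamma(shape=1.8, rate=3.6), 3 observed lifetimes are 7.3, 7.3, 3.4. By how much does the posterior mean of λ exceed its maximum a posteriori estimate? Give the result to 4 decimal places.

Σ times = 18.0. Posterior: Gamma(shape = 1.8+3 = 4.8, rate = 3.6+18.0 = 21.6).
Mode = (α−1)/β = 3.8/21.6 = 0.1759.
Mean = α/β = 4.8/21.6 = 0.2222.
Difference = 0.2222 − 0.1759 = 0.0463.
Mean > mode: the posterior has a right tail.

0.0463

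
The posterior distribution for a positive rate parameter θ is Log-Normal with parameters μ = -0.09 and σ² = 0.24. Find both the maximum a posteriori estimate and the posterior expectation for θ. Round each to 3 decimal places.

MAP = 0.719; posterior mean = 1.030

Mode = exp(μ − σ²) = exp(-0.33) = 0.719.
Mean = exp(μ + σ²/2) = exp(0.030) = 1.030.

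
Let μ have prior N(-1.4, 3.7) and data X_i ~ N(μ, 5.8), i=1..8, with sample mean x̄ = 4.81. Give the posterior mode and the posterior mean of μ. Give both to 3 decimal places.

MAP = 3.793; posterior mean = 3.793

Posterior for μ is Normal. Precision-weighted mean: (1/3.7·-1.4 + 8/5.8·4.81) / (1/3.7 + 8/5.8) = 3.793.
A Normal posterior is symmetric, so mode = mean.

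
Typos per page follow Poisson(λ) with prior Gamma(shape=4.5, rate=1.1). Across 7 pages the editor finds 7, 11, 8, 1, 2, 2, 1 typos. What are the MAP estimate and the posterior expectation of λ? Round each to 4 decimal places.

MAP = 4.3827; posterior mean = 4.5062

Σ counts = 32. Posterior: Gamma(shape = 4.5+32 = 36.5, rate = 1.1+7 = 8.1).
Mode = (α−1)/β = 35.5/8.1 = 4.3827.
Mean = α/β = 36.5/8.1 = 4.5062.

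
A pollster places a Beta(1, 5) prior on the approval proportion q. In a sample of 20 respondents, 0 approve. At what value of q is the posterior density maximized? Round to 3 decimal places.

0.000

Posterior: Beta(1+0, 5+20) = Beta(1, 25).
Since α = 1 ≤ 1 and β > 1, the Beta density is monotone decreasing on [0,1]; the mode is at 0.
Mean = 1/(1+25) = 0.038.
This is the posterior mode — the MAP estimate.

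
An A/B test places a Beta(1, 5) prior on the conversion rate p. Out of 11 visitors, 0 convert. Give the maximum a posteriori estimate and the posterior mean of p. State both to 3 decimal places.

MAP: 0.000. Posterior mean: 0.059.

Posterior: Beta(1+0, 5+11) = Beta(1, 16).
Since α = 1 ≤ 1 and β > 1, the Beta density is monotone decreasing on [0,1]; the mode is at 0.
Mean = 1/(1+16) = 0.059.
The mean is pulled above the mode by the posterior's right skew.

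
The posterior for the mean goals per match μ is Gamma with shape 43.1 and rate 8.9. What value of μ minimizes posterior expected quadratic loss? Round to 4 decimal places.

4.8427

Mode = (α−1)/β = 42.1/8.9 = 4.7303.
Mean = α/β = 43.1/8.9 = 4.8427.
Quadratic loss ⇒ the optimal estimator is the posterior mean.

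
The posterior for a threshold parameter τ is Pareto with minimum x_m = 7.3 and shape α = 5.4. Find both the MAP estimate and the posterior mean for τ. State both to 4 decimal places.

MAP = 7.3000, posterior mean = 8.9591

The Pareto density is strictly decreasing on [x_m, ∞), so the mode is x_m = 7.3000.
Mean = α·x_m/(α−1) = 5.4·7.3/4.4 = 8.9591.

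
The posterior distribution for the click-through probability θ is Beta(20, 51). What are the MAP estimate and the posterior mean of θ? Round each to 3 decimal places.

MAP = 0.275; posterior mean = 0.282

Mode = (20−1)/(20+51−2) = 19/69 = 0.275.
Mean = 20/(20+51) = 20/71 = 0.282.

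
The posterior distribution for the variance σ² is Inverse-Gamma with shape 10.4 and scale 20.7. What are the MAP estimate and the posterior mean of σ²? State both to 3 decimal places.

MAP estimate = 1.816, posterior mean = 2.202

Mode = β/(α+1) = 20.7/11.4 = 1.816.
Mean = β/(α−1) = 20.7/9.4 = 2.202.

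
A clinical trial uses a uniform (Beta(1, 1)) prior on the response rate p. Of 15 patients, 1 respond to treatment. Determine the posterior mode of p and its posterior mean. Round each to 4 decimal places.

p_MAP = 0.0667, E[p|data] = 0.1176

Posterior: Beta(1+1, 1+14) = Beta(2, 15).
Mode = (2−1)/(2+15−2) = 1/15 = 0.0667.
With a flat prior the MAP equals the MLE, 1/15.
Mean = 2/(2+15) = 2/17 = 0.1176.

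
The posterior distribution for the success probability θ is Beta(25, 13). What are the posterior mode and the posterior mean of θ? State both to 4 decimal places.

Mode = (25−1)/(25+13−2) = 24/36 = 0.6667.
Mean = 25/(25+13) = 25/38 = 0.6579.

MAP = 0.6667, posterior mean = 0.6579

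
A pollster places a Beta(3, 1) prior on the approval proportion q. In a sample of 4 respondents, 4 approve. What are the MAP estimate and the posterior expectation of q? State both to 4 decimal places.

MAP: 1.0000. Posterior mean: 0.8750.

Posterior: Beta(3+4, 1+0) = Beta(7, 1).
Since β = 1 ≤ 1 and α > 1, the Beta density is monotone increasing on [0,1]; the mode is at 1.
Mean = 7/(7+1) = 0.8750.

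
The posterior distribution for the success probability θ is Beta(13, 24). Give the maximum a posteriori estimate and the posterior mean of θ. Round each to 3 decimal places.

maximum a posteriori estimate = 0.343, posterior mean = 0.351

Mode = (13−1)/(13+24−2) = 12/35 = 0.343.
Mean = 13/(13+24) = 13/37 = 0.351.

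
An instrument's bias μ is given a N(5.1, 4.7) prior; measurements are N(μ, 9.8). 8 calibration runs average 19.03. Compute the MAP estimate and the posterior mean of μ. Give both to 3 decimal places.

Posterior for μ is Normal. Precision-weighted mean: (1/4.7·5.1 + 8/9.8·19.03) / (1/4.7 + 8/9.8) = 16.150.
A Normal posterior is symmetric, so mode = mean.

MAP estimate = 16.150, posterior mean = 16.150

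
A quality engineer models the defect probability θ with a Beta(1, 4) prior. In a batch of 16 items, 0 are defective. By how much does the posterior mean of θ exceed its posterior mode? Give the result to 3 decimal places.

0.048

Posterior: Beta(1+0, 4+16) = Beta(1, 20).
Since α = 1 ≤ 1 and β > 1, the Beta density is monotone decreasing on [0,1]; the mode is at 0.
Mean = 1/(1+20) = 0.048.
Difference = 0.048 − 0.000 = 0.048.
Right-skewed posterior ⇒ mode < mean.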